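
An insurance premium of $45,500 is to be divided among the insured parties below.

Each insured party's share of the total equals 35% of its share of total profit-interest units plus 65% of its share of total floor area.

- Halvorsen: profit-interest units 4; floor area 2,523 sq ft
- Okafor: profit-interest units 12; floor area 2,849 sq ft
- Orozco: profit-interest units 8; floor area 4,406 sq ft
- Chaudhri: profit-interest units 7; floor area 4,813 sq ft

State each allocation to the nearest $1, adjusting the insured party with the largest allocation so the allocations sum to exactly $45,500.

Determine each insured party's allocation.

Halvorsen: $7,169 · Okafor: $11,939 · Orozco: $13,040 · Chaudhri: $13,352

Totals — profit-interest units 31, floor area 14,591.
Composite weights (35% profit-interest units + 65% floor area): Halvorsen 0.1576; Okafor 0.2624; Orozco 0.2866; Chaudhri 0.2934.
Raw shares: Halvorsen 7,168.79; Okafor 11,939.25; Orozco 13,040.35; Chaudhri 13,351.60.
After rounding ($1): Halvorsen $7,169; Okafor $11,939; Orozco $13,040; Chaudhri $13,352. Sum = $45,500.
No rounding difference to absorb.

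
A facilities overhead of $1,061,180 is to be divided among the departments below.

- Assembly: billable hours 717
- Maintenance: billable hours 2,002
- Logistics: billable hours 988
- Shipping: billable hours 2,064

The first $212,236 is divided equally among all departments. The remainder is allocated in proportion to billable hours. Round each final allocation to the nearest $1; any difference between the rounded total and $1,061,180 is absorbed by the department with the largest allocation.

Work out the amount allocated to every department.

Assembly: $158,533 · Maintenance: $347,564 · Logistics: $198,399 · Shipping: $356,684

First tranche $212,236 split equally: $53,059 each.
Remainder $848,944 by billable hours (total 5,771): Assembly 105,474.41 → $105,474; Maintenance 294,504.57 → $294,505; Logistics 145,339.92 → $145,340; Shipping 303,625.09 → $303,625.
Totals: Assembly $53,059 + $105,474 = $158,533; Maintenance $53,059 + $294,505 = $347,564; Logistics $53,059 + $145,340 = $198,399; Shipping $53,059 + $303,625 = $356,684.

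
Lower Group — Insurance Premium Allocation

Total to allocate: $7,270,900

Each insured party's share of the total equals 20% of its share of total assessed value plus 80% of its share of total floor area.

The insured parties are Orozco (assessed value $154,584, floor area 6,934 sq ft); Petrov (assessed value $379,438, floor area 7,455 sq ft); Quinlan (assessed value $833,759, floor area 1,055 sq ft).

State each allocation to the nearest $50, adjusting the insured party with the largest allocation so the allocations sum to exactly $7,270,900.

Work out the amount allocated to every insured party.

Assessed value total 1,367,781; floor area total 15,444.
Combined weights (20% assessed value + 80% floor area): Orozco 0.3818; Petrov 0.4417; Quinlan 0.1766.
Raw shares: Orozco 2,775,921.85; Petrov 3,211,205.05; Quinlan 1,283,773.10.
After rounding ($50): Orozco $2,775,900; Petrov $3,211,200; Quinlan $1,283,750. Sum = $7,270,850.
Difference $7,270,900 − $7,270,850 = +$50 applied to largest allocation (Petrov): Petrov becomes $3,211,250.

Orozco: $2,775,900 | Petrov: $3,211,250 | Quinlan: $1,283,750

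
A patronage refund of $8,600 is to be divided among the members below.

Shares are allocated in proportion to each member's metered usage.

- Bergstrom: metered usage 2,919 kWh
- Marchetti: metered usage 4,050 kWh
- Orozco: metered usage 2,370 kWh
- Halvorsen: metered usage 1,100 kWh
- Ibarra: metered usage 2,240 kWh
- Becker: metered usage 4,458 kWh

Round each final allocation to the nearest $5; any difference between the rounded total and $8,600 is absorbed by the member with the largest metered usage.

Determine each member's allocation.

Bergstrom: $1,465 · Marchetti: $2,030 · Orozco: $1,190 · Halvorsen: $550 · Ibarra: $1,125 · Becker: $2,240

Sum of metered usage: 17,137.
Unrounded shares: Bergstrom 2,919/17,137 × $8,600 = 1,464.87; Marchetti 4,050/17,137 × $8,600 = 2,032.44; Orozco 2,370/17,137 × $8,600 = 1,189.36; Halvorsen 1,100/17,137 × $8,600 = 552.02; Ibarra 2,240/17,137 × $8,600 = 1,124.12; Becker 4,458/17,137 × $8,600 = 2,237.19.
At nearest $5: Bergstrom $1,465; Marchetti $2,030; Orozco $1,190; Halvorsen $550; Ibarra $1,125; Becker $2,235. Sum = $8,595.
Difference $8,600 − $8,595 = +$5 applied to largest metered usage (Becker): Becker becomes $2,240.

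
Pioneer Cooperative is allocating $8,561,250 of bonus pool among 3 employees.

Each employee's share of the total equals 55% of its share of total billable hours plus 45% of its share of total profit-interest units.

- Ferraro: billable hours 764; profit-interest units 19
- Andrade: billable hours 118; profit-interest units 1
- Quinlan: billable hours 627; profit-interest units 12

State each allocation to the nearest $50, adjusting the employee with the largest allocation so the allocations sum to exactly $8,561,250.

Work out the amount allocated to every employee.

Ferraro: $4,671,450 · Andrade: $488,600 · Quinlan: $3,401,200

Totals — billable hours 1,509, profit-interest units 32.
Blended shares (55% billable hours + 45% profit-interest units): Ferraro 0.5457; Andrade 0.0571; Quinlan 0.3973.
Proportional shares: Ferraro 4,671,446.56; Andrade 488,600.08; Quinlan 3,401,203.36.
At nearest $50: Ferraro $4,671,450; Andrade $488,600; Quinlan $3,401,200. Sum = $8,561,250.
Rounded total matches; no reconciliation needed.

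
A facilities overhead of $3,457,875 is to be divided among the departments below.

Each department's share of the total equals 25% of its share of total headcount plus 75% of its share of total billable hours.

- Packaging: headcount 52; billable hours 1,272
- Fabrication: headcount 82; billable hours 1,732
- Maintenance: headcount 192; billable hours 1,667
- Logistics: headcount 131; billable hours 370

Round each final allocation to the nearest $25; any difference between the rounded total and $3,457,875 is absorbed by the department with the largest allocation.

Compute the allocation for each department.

Totals — headcount 457, billable hours 5,041.
Blended shares (25% headcount + 75% billable hours): Packaging 0.2177; Fabrication 0.3025; Maintenance 0.3530; Logistics 0.1267.
Unrounded shares: Packaging 752,760.56; Fabrication 1,046,161.88; Maintenance 1,220,799.62; Logistics 438,152.95.
After rounding ($25): Packaging $752,750; Fabrication $1,046,150; Maintenance $1,220,800; Logistics $438,150. Sum = $3,457,850.
Difference $3,457,875 − $3,457,850 = +$25 applied to largest allocation (Maintenance): Maintenance becomes $1,220,825.

Packaging: $752,750 | Fabrication: $1,046,150 | Maintenance: $1,220,825 | Logistics: $438,150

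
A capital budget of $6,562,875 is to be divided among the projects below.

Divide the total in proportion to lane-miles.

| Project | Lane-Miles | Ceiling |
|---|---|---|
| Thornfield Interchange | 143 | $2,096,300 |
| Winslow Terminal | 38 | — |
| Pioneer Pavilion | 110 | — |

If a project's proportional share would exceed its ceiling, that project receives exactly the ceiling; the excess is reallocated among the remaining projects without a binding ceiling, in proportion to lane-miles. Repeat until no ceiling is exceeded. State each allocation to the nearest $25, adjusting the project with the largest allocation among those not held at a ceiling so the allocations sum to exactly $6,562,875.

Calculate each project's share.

Lane-miles total: 291.
Pro-rata shares before constraints: Thornfield Interchange 3,225,055.41; Winslow Terminal 857,007.73; Pioneer Pavilion 2,480,811.86.
Capped: Thornfield Interchange ($2,096,300); balance $4,466,575 reallocated over remaining lane-miles 148.
Redistributed shares: Winslow Terminal 1,146,823.31 → $1,146,825; Pioneer Pavilion 3,319,751.69 → $3,319,750.

Thornfield Interchange: $2,096,300 | Winslow Terminal: $1,146,825 | Pioneer Pavilion: $3,319,750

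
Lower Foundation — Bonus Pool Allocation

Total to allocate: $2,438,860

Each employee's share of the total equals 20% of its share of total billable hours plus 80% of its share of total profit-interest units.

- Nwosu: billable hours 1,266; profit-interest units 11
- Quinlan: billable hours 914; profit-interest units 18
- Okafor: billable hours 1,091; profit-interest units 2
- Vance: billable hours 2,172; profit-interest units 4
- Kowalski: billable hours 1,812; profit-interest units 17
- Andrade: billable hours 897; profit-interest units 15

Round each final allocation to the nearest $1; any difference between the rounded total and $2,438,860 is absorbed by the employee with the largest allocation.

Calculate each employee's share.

Billable hours total 8,152; profit-interest units total 67.
Composite weights (20% billable hours + 80% profit-interest units): Nwosu 0.1624; Quinlan 0.2373; Okafor 0.0506; Vance 0.1010; Kowalski 0.2474; Andrade 0.2011.
Proportional shares: Nwosu 396,078.54; Quinlan 578,861.76; Okafor 123,521.03; Vance 246,443.71; Kowalski 603,472.55; Andrade 490,482.42.
Rounded to nearest $1: Nwosu $396,079; Quinlan $578,862; Okafor $123,521; Vance $246,444; Kowalski $603,473; Andrade $490,482. Sum = $2,438,861.
Difference $2,438,860 − $2,438,861 = −$1 applied to largest allocation (Kowalski): Kowalski becomes $603,472.

Nwosu: $396,079; Quinlan: $578,862; Okafor: $123,521; Vance: $246,444; Kowalski: $603,472; Andrade: $490,482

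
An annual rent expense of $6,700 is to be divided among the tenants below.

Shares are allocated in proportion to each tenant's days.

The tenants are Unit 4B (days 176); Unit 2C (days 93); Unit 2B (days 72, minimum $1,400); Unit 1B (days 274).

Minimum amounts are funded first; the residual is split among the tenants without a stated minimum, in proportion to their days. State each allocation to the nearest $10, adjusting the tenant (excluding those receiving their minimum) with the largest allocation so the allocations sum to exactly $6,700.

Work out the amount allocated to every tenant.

Unit 4B: $1,720 | Unit 2C: $910 | Unit 2B: $1,400 | Unit 1B: $2,670

Minimums first: Unit 2B $1,400. Remaining pool $5,300.
Remaining pool split over remaining days 543: Unit 4B 1,717.86 → $1,720; Unit 2C 907.73 → $910; Unit 1B 2,674.40 → $2,670.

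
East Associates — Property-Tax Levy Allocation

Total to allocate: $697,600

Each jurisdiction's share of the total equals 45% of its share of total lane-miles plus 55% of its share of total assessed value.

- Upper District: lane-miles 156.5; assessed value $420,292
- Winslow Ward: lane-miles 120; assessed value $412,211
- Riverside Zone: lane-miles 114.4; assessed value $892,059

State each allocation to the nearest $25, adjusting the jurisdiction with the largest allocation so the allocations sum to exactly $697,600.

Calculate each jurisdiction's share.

Upper District: $219,175 · Winslow Ward: $188,075 · Riverside Zone: $290,350

Lane-miles total 390.9; assessed value total 1,724,562.
Combined weights (45% lane-miles + 55% assessed value): Upper District 0.3142; Winslow Ward 0.2696; Riverside Zone 0.4162.
Proportional shares: Upper District 219,186.86; Winslow Ward 188,076.95; Riverside Zone 290,336.19.
Rounded to nearest $25: Upper District $219,175; Winslow Ward $188,075; Riverside Zone $290,325. Sum = $697,575.
Difference $697,600 − $697,575 = +$25 applied to largest allocation (Riverside Zone): Riverside Zone becomes $290,350.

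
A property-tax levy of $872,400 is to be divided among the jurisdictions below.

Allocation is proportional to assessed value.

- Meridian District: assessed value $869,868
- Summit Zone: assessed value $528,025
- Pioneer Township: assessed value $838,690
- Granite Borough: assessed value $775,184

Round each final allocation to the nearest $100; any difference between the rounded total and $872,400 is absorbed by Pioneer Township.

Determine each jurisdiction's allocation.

Meridian District: $252,000 · Summit Zone: $152,900 · Pioneer Township: $243,000 · Granite Borough: $224,500

Assessed value total: 3,011,767.
Unrounded shares: Meridian District 869,868/3,011,767 × $872,400 = 251,969.31; Summit Zone 528,025/3,011,767 × $872,400 = 152,949.75; Pioneer Township 838,690/3,011,767 × $872,400 = 242,938.17; Granite Borough 775,184/3,011,767 × $872,400 = 224,542.78.
Rounded to nearest $100: Meridian District $252,000; Summit Zone $152,900; Pioneer Township $242,900; Granite Borough $224,500. Sum = $872,300.
Difference $872,400 − $872,300 = +$100 applied to Pioneer Township: Pioneer Township becomes $243,000.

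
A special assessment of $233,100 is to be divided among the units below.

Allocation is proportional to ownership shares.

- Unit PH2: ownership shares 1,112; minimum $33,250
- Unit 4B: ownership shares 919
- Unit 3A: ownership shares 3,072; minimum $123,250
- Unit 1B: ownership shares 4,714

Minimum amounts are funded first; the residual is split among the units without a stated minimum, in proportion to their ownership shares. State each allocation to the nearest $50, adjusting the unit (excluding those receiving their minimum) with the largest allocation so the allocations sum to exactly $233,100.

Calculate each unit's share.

Unit PH2: $33,250 · Unit 4B: $12,500 · Unit 3A: $123,250 · Unit 1B: $64,100

Minimums first: Unit PH2 $33,250; Unit 3A $123,250. Balance $76,600.
Balance split over remaining ownership shares 5,633: Unit 4B 12,496.96 → $12,500; Unit 1B 64,103.04 → $64,100.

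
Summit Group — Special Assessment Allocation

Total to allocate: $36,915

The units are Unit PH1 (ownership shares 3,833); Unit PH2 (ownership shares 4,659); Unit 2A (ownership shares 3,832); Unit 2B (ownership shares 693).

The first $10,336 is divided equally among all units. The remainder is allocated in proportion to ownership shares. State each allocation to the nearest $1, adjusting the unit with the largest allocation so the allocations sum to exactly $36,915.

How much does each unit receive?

$10,336 shared equally gives $2,584 per unit.
Remainder $26,579 by ownership shares (total 13,017): Unit PH1 7,826.48 → $7,826; Unit PH2 9,513.06 → $9,513; Unit 2A 7,824.44 → $7,824; Unit 2B 1,415.01 → $1,415.
Rounding difference +$1 on remainder applied to Unit PH2.
Totals: Unit PH1 $2,584 + $7,826 = $10,410; Unit PH2 $2,584 + $9,514 = $12,098; Unit 2A $2,584 + $7,824 = $10,408; Unit 2B $2,584 + $1,415 = $3,999.

Unit PH1: $10,410 · Unit PH2: $12,098 · Unit 2A: $10,408 · Unit 2B: $3,999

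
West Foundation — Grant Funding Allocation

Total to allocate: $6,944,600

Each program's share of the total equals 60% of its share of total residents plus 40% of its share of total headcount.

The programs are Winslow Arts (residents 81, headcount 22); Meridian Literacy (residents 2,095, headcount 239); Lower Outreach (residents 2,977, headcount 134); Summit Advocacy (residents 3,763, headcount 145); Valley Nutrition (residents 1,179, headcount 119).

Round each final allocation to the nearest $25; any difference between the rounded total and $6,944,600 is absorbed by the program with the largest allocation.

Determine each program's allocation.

Residents total 10,095; headcount total 659.
Blended shares (60% residents + 40% headcount): Winslow Arts 0.0182; Meridian Literacy 0.2696; Lower Outreach 0.2583; Summit Advocacy 0.3117; Valley Nutrition 0.1423.
Pro-rata amounts: Winslow Arts 126,168.32; Meridian Literacy 1,872,162.58; Lower Outreach 1,793,612.64; Summit Advocacy 2,164,405.53; Valley Nutrition 988,250.93.
After rounding ($25): Winslow Arts $126,175; Meridian Literacy $1,872,175; Lower Outreach $1,793,625; Summit Advocacy $2,164,400; Valley Nutrition $988,250. Sum = $6,944,625.
Difference $6,944,600 − $6,944,625 = −$25 applied to largest allocation (Summit Advocacy): Summit Advocacy becomes $2,164,375.

Winslow Arts: $126,175 · Meridian Literacy: $1,872,175 · Lower Outreach: $1,793,625 · Summit Advocacy: $2,164,375 · Valley Nutrition: $988,250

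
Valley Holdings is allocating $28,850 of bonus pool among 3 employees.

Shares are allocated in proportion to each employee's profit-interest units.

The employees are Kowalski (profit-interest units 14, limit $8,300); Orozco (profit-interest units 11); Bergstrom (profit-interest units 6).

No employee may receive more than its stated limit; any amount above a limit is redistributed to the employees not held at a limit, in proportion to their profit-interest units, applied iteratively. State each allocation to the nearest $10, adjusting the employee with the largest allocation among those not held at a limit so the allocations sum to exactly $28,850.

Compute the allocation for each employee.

Profit-interest units total: 31.
Unconstrained shares: Kowalski 13,029.03; Orozco 10,237.10; Bergstrom 5,583.87.
Held at cap: Kowalski ($8,300); remaining pool $20,550 reallocated over remaining profit-interest units 17.
Redistributed shares: Orozco 13,297.06 → $13,300; Bergstrom 7,252.94 → $7,250.

Kowalski: $8,300 · Orozco: $13,300 · Bergstrom: $7,250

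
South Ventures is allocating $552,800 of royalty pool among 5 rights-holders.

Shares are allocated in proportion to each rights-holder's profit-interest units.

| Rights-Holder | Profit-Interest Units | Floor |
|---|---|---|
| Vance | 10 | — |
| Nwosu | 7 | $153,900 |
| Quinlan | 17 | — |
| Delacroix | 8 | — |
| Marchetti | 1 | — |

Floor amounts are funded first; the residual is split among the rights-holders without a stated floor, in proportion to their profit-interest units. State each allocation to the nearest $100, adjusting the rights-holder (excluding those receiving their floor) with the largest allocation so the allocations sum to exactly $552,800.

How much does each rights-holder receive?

Minimums first: Nwosu $153,900. Balance $398,900.
Balance split over remaining profit-interest units 36: Vance 110,805.56 → $110,800; Quinlan 188,369.44 → $188,400; Delacroix 88,644.44 → $88,600; Marchetti 11,080.56 → $11,100.

Vance: $110,800; Nwosu: $153,900; Quinlan: $188,400; Delacroix: $88,600; Marchetti: $11,100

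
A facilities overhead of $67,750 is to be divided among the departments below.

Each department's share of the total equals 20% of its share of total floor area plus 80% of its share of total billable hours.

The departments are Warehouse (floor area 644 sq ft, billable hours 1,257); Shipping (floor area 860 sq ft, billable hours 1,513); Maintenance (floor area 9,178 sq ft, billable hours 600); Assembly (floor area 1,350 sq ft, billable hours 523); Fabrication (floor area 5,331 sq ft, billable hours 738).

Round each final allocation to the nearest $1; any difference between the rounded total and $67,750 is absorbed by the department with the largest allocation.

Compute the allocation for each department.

Totals — floor area 17,363, billable hours 4,631.
Composite weights (20% floor area + 80% billable hours): Warehouse 0.2246; Shipping 0.2713; Maintenance 0.2094; Assembly 0.1059; Fabrication 0.1889.
Proportional shares: Warehouse 15,214.17; Shipping 18,378.89; Maintenance 14,184.71; Assembly 7,174.59; Fabrication 12,797.64.
After rounding ($1): Warehouse $15,214; Shipping $18,379; Maintenance $14,185; Assembly $7,175; Fabrication $12,798. Sum = $67,751.
Difference $67,750 − $67,751 = −$1 applied to largest allocation (Shipping): Shipping becomes $18,378.

Warehouse: $15,214; Shipping: $18,378; Maintenance: $14,185; Assembly: $7,175; Fabrication: $12,798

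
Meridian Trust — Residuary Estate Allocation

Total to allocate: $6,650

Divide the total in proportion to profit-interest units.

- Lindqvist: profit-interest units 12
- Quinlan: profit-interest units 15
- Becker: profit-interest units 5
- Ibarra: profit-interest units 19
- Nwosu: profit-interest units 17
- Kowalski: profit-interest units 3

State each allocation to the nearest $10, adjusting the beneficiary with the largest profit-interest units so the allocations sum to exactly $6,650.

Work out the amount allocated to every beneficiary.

Lindqvist: $1,120 | Quinlan: $1,400 | Becker: $470 | Ibarra: $1,790 | Nwosu: $1,590 | Kowalski: $280

Profit-interest units total: 71.
Unrounded shares: Lindqvist 12/71 × $6,650 = 1,123.94; Quinlan 15/71 × $6,650 = 1,404.93; Becker 5/71 × $6,650 = 468.31; Ibarra 19/71 × $6,650 = 1,779.58; Nwosu 17/71 × $6,650 = 1,592.25; Kowalski 3/71 × $6,650 = 280.99.
Rounded to nearest $10: Lindqvist $1,120; Quinlan $1,400; Becker $470; Ibarra $1,780; Nwosu $1,590; Kowalski $280. Sum = $6,640.
Difference $6,650 − $6,640 = +$10 applied to largest profit-interest units (Ibarra): Ibarra becomes $1,790.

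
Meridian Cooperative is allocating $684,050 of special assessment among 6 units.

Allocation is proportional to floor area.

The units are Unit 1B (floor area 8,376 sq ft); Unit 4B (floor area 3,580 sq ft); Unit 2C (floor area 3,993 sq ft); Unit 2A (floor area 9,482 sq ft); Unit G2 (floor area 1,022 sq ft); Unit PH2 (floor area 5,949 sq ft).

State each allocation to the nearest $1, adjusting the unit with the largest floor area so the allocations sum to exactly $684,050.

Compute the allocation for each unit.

Unit 1B: $176,829; Unit 4B: $75,579; Unit 2C: $84,298; Unit 2A: $200,177; Unit G2: $21,576; Unit PH2: $125,591

Sum of floor area: 32,402.
Unrounded shares: Unit 1B 8,376/32,402 × $684,050 = 176,828.68; Unit 4B 3,580/32,402 × $684,050 = 75,578.64; Unit 2C 3,993/32,402 × $684,050 = 84,297.63; Unit 2A 9,482/32,402 × $684,050 = 200,177.83; Unit G2 1,022/32,402 × $684,050 = 21,575.80; Unit PH2 5,949/32,402 × $684,050 = 125,591.43.
Rounded to nearest $1: Unit 1B $176,829; Unit 4B $75,579; Unit 2C $84,298; Unit 2A $200,178; Unit G2 $21,576; Unit PH2 $125,591. Sum = $684,051.
Difference $684,050 − $684,051 = −$1 applied to largest floor area (Unit 2A): Unit 2A becomes $200,177.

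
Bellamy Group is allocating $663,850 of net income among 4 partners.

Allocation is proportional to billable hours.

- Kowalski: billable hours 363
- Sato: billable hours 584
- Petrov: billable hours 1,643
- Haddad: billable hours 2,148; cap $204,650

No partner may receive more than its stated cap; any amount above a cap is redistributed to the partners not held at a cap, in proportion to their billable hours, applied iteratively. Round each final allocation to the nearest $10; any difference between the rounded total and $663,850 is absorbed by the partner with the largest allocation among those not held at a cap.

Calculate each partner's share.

Kowalski: $64,360 | Sato: $103,540 | Petrov: $291,300 | Haddad: $204,650

Combined billable hours = 4,738.
Unconstrained shares: Kowalski 50,860.61; Sato 81,825.33; Petrov 230,203.79; Haddad 300,960.28.
Cap binds for Haddad ($204,650); remaining pool $459,200 reallocated over remaining billable hours 2,590.
Redistributed shares: Kowalski 64,358.92 → $64,360; Sato 103,541.62 → $103,540; Petrov 291,299.46 → $291,300.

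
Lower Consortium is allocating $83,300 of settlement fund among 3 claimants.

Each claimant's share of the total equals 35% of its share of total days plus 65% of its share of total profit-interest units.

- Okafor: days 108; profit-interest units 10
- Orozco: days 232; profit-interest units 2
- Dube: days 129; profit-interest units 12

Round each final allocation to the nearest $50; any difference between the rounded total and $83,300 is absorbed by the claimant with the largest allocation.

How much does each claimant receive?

Days total 469; profit-interest units total 24.
Combined weights (35% days + 65% profit-interest units): Okafor 0.3514; Orozco 0.2273; Dube 0.4213.
Pro-rata amounts: Okafor 29,274.15; Orozco 18,934.17; Dube 35,091.68.
Rounded to nearest $50: Okafor $29,250; Orozco $18,950; Dube $35,100. Sum = $83,300.
Sum already equals the total — no adjustment.

Okafor: $29,250; Orozco: $18,950; Dube: $35,100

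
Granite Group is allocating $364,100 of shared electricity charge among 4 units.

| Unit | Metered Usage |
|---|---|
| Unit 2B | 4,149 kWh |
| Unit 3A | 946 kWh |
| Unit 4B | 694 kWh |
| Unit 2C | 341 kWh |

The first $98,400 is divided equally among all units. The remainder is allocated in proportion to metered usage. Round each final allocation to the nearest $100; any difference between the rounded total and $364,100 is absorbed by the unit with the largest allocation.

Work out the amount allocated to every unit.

Unit 2B: $204,400 · Unit 3A: $65,600 · Unit 4B: $54,700 · Unit 2C: $39,400

First tranche $98,400 split equally: $24,600 each.
Remainder $265,700 by metered usage (total 6,130): Unit 2B 179,835.12 → $179,800; Unit 3A 41,003.62 → $41,000; Unit 4B 30,080.88 → $30,100; Unit 2C 14,780.38 → $14,800.
Totals: Unit 2B $24,600 + $179,800 = $204,400; Unit 3A $24,600 + $41,000 = $65,600; Unit 4B $24,600 + $30,100 = $54,700; Unit 2C $24,600 + $14,800 = $39,400.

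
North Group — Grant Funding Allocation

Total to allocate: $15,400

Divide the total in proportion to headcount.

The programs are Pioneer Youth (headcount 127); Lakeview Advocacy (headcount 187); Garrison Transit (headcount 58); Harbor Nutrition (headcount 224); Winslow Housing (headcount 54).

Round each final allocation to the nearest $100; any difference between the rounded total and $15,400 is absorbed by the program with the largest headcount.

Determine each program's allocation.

Pioneer Youth: $3,000 · Lakeview Advocacy: $4,400 · Garrison Transit: $1,400 · Harbor Nutrition: $5,300 · Winslow Housing: $1,300

Sum of headcount: 127 + 187 + 58 + 224 + 54 = 650.
Proportional shares: Pioneer Youth 3,008.92; Lakeview Advocacy 4,430.46; Garrison Transit 1,374.15; Harbor Nutrition 5,307.08; Winslow Housing 1,279.38.
After rounding ($100): Pioneer Youth $3,000; Lakeview Advocacy $4,400; Garrison Transit $1,400; Harbor Nutrition $5,300; Winslow Housing $1,300. Sum = $15,400.
Sum already equals the total — no adjustment.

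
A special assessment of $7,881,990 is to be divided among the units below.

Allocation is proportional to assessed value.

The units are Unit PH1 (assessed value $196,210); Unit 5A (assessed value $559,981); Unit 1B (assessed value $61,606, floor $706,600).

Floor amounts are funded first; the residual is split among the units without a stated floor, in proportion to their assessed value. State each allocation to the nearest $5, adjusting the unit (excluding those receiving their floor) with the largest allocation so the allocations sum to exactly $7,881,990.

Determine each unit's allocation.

Guaranteed amounts: Unit 1B $706,600. Residual $7,175,390.
Residual split over remaining assessed value 756,191: Unit PH1 1,861,809.08 → $1,861,810; Unit 5A 5,313,580.92 → $5,313,580.

Unit PH1: $1,861,810 | Unit 5A: $5,313,580 | Unit 1B: $706,600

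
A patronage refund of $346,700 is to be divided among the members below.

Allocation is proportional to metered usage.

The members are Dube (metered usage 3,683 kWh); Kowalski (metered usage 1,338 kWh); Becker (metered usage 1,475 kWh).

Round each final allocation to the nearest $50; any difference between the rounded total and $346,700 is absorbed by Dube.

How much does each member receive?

Dube: $196,600 · Kowalski: $71,400 · Becker: $78,700

Metered usage total: 6,496.
Pro-rata amounts: Dube 3,683/6,496 × $346,700 = 196,566.52; Kowalski 1,338/6,496 × $346,700 = 71,410.81; Becker 1,475/6,496 × $346,700 = 78,722.68.
After rounding ($50): Dube $196,550; Kowalski $71,400; Becker $78,700. Sum = $346,650.
Difference $346,700 − $346,650 = +$50 applied to Dube: Dube becomes $196,600.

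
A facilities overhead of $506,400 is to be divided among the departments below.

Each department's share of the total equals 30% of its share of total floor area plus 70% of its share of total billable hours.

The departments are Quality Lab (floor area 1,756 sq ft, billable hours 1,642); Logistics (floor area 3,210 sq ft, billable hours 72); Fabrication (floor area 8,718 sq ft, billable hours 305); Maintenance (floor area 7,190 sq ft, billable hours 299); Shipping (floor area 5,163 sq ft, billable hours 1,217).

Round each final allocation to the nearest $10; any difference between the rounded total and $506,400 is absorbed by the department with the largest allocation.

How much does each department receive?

Quality Lab: $174,910 · Logistics: $25,950 · Fabrication: $81,450 · Maintenance: $71,930 · Shipping: $152,160

Floor area total 26,037; billable hours total 3,535.
Composite weights (30% floor area + 70% billable hours): Quality Lab 0.3454; Logistics 0.0512; Fabrication 0.1608; Maintenance 0.1421; Shipping 0.3005.
Raw shares: Quality Lab 174,901.07; Logistics 25,949.58; Fabrication 81,452.11; Maintenance 71,934.91; Shipping 152,162.32.
After rounding ($10): Quality Lab $174,900; Logistics $25,950; Fabrication $81,450; Maintenance $71,930; Shipping $152,160. Sum = $506,390.
Difference $506,400 − $506,390 = +$10 applied to largest allocation (Quality Lab): Quality Lab becomes $174,910.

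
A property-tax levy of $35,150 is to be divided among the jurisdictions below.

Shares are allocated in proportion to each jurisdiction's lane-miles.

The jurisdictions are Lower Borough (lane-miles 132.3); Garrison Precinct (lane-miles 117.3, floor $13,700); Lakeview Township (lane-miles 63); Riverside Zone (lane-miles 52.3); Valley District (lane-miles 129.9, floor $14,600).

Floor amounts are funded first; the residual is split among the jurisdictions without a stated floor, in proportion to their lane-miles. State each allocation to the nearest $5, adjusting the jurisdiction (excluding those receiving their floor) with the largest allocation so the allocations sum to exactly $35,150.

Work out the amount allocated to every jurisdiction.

Lower Borough: $3,660 | Garrison Precinct: $13,700 | Lakeview Township: $1,745 | Riverside Zone: $1,445 | Valley District: $14,600

Minimums first: Garrison Precinct $13,700; Valley District $14,600. Remaining pool $6,850.
Remaining pool split over remaining lane-miles 247.6: Lower Borough 3,660.16 → $3,660; Lakeview Township 1,742.93 → $1,745; Riverside Zone 1,446.91 → $1,445.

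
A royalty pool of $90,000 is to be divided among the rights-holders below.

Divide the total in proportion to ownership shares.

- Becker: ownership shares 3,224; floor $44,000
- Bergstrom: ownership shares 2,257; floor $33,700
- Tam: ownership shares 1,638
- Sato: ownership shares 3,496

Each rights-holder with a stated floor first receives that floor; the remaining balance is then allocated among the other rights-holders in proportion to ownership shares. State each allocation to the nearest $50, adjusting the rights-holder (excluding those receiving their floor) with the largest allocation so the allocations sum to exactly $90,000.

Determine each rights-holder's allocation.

Guaranteed amounts: Becker $44,000; Bergstrom $33,700. Residual $12,300.
Residual split over remaining ownership shares 5,134: Tam 3,924.31 → $3,900; Sato 8,375.69 → $8,400.

Becker: $44,000 | Bergstrom: $33,700 | Tam: $3,900 | Sato: $8,400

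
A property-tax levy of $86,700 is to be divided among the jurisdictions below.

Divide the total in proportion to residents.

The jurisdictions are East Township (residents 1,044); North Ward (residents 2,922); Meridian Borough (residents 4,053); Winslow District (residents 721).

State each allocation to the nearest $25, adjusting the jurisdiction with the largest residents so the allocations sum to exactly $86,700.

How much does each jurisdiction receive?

East Township: $10,350 | North Ward: $28,975 | Meridian Borough: $40,225 | Winslow District: $7,150

Residents total: 8,740.
Pro-rata amounts: East Township 1,044/8,740 × $86,700 = 10,356.38; North Ward 2,922/8,740 × $86,700 = 28,985.97; Meridian Borough 4,053/8,740 × $86,700 = 40,205.39; Winslow District 721/8,740 × $86,700 = 7,152.25.
At nearest $25: East Township $10,350; North Ward $28,975; Meridian Borough $40,200; Winslow District $7,150. Sum = $86,675.
Difference $86,700 − $86,675 = +$25 applied to largest residents (Meridian Borough): Meridian Borough becomes $40,225.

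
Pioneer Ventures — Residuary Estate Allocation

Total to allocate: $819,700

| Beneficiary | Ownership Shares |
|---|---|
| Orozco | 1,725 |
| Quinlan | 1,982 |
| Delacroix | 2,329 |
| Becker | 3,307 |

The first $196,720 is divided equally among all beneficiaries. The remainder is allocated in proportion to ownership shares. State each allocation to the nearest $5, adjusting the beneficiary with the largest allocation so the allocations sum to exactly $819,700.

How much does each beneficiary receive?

$196,720 shared equally gives $49,180 per beneficiary.
Remainder $622,980 by ownership shares (total 9,343): Orozco 115,020.92 → $115,020; Quinlan 132,157.38 → $132,155; Delacroix 155,294.92 → $155,295; Becker 220,506.78 → $220,505.
Rounding difference +$5 on remainder applied to Becker.
Totals: Orozco $49,180 + $115,020 = $164,200; Quinlan $49,180 + $132,155 = $181,335; Delacroix $49,180 + $155,295 = $204,475; Becker $49,180 + $220,510 = $269,690.

Orozco: $164,200; Quinlan: $181,335; Delacroix: $204,475; Becker: $269,690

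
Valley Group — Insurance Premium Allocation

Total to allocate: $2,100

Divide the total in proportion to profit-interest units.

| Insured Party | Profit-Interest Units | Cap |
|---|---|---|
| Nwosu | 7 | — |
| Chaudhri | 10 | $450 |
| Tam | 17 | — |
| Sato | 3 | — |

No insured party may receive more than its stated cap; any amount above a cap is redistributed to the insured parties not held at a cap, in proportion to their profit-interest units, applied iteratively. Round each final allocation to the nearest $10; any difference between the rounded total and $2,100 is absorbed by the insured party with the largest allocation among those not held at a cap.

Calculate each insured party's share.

Combined profit-interest units = 37.
Proportional shares (ignoring caps): Nwosu 397.30; Chaudhri 567.57; Tam 964.86; Sato 170.27.
Held at cap: Chaudhri ($450); balance $1,650 reallocated over remaining profit-interest units 27.
Shares after redistribution: Nwosu 427.78 → $430; Tam 1,038.89 → $1,040; Sato 183.33 → $180.

Nwosu: $430 · Chaudhri: $450 · Tam: $1,040 · Sato: $180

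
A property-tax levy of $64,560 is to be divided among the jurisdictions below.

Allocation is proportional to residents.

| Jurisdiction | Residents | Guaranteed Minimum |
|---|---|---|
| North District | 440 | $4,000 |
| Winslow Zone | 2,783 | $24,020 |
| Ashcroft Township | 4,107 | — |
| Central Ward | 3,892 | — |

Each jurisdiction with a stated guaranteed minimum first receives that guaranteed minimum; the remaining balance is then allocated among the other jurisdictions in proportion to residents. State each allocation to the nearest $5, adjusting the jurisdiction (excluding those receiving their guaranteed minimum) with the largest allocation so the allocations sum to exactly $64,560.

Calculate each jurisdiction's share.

North District: $4,000; Winslow Zone: $24,020; Ashcroft Township: $18,760; Central Ward: $17,780

Minimums first: North District $4,000; Winslow Zone $24,020. Balance $36,540.
Balance split over remaining residents 7,999: Ashcroft Township 18,761.07 → $18,760; Central Ward 17,778.93 → $17,780.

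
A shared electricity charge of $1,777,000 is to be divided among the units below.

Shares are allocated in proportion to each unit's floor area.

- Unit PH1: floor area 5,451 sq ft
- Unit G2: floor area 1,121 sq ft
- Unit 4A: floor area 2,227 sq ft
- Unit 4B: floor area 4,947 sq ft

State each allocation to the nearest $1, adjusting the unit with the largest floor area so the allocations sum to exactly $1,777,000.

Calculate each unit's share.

Unit PH1: $704,673; Unit G2: $144,916; Unit 4A: $287,893; Unit 4B: $639,518

Sum of floor area: 13,746.
Pro-rata amounts: Unit PH1 5,451/13,746 × $1,777,000 = 704,672.41; Unit G2 1,121/13,746 × $1,777,000 = 144,916.12; Unit 4A 2,227/13,746 × $1,777,000 = 287,893.13; Unit 4B 4,947/13,746 × $1,777,000 = 639,518.33.
Rounded to nearest $1: Unit PH1 $704,672; Unit G2 $144,916; Unit 4A $287,893; Unit 4B $639,518. Sum = $1,776,999.
Difference $1,777,000 − $1,776,999 = +$1 applied to largest floor area (Unit PH1): Unit PH1 becomes $704,673.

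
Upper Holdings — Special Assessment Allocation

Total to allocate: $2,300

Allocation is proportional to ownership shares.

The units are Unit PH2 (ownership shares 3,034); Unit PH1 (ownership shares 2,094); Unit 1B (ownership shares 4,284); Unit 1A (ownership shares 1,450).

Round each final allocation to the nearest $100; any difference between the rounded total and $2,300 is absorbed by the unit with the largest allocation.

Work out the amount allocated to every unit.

Unit PH2: $600 · Unit PH1: $400 · Unit 1B: $1,000 · Unit 1A: $300

Combined ownership shares = 10,862.
Proportional shares: Unit PH2 3,034/10,862 × $2,300 = 642.44; Unit PH1 2,094/10,862 × $2,300 = 443.40; Unit 1B 4,284/10,862 × $2,300 = 907.13; Unit 1A 1,450/10,862 × $2,300 = 307.03.
After rounding ($100): Unit PH2 $600; Unit PH1 $400; Unit 1B $900; Unit 1A $300. Sum = $2,200.
Difference $2,300 − $2,200 = +$100 applied to largest allocation (Unit 1B): Unit 1B becomes $1,000.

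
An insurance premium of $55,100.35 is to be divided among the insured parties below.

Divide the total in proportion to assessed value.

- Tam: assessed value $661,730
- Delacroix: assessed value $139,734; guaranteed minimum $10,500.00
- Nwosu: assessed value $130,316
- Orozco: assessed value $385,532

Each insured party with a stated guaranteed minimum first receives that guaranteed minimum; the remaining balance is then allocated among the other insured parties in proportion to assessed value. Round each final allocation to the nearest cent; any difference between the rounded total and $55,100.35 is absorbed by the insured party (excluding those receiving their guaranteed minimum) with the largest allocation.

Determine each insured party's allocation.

Tam: $25,062.79 · Delacroix: $10,500.00 · Nwosu: $4,935.67 · Orozco: $14,601.89

Fund the minimums — Delacroix $10,500.00. Balance $44,600.35.
Balance split over remaining assessed value 1,177,578: Tam 25,062.7896 → $25,062.79; Nwosu 4,935.6724 → $4,935.67; Orozco 14,601.8881 → $14,601.89.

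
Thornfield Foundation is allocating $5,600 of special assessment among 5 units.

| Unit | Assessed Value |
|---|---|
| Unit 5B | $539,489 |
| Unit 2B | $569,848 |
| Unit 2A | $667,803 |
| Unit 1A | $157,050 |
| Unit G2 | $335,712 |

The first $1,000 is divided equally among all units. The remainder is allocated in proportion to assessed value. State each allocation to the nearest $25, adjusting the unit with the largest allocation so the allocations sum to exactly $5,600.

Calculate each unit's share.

Unit 5B: $1,300 · Unit 2B: $1,350 · Unit 2A: $1,550 · Unit 1A: $525 · Unit G2: $875

First tranche $1,000 split equally: $200 each.
Remainder $4,600 by assessed value (total 2,269,902): Unit 5B 1,093.28 → $1,100; Unit 2B 1,154.81 → $1,150; Unit 2A 1,353.32 → $1,350; Unit 1A 318.26 → $325; Unit G2 680.33 → $675.
Totals: Unit 5B $200 + $1,100 = $1,300; Unit 2B $200 + $1,150 = $1,350; Unit 2A $200 + $1,350 = $1,550; Unit 1A $200 + $325 = $525; Unit G2 $200 + $675 = $875.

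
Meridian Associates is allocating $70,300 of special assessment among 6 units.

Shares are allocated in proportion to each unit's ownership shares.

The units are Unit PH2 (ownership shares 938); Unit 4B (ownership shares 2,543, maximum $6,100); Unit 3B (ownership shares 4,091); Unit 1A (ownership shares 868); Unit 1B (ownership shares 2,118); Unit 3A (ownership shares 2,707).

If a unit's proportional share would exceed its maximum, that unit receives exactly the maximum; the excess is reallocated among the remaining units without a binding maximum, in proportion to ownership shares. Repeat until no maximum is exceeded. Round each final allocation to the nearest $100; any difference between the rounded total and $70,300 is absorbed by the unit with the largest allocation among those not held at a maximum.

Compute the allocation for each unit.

Ownership shares total: 13,265.
Unconstrained shares: Unit PH2 4,971.08; Unit 4B 13,477.04; Unit 3B 21,680.91; Unit 1A 4,600.11; Unit 1B 11,224.68; Unit 3A 14,346.18.
Cap binds for Unit 4B ($6,100); residual $64,200 reallocated over remaining ownership shares 10,722.
Shares after redistribution: Unit PH2 5,616.45 → $5,600; Unit 3B 24,495.64 → $24,500; Unit 1A 5,197.31 → $5,200; Unit 1B 12,681.93 → $12,700; Unit 3A 16,208.67 → $16,200.

Unit PH2: $5,600; Unit 4B: $6,100; Unit 3B: $24,500; Unit 1A: $5,200; Unit 1B: $12,700; Unit 3A: $16,200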